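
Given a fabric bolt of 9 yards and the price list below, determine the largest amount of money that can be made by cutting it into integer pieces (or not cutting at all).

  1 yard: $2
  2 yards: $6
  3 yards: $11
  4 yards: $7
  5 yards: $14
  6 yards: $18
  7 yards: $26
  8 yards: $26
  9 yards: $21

33

Build v[k] bottom-up: v[k] = max over allowed piece i of (p[i] + v[k−i]).
v[1] = 2
v[2] = 6
v[3] = 11
v[4] = 13  (first piece 1, then v[3]=11)
v[5] = 17  (first piece 2, then v[3]=11)
v[6] = 22  (first piece 3, then v[3]=11)
v[7] = 26
v[8] = 28  (first piece 1, then v[7]=26)
v[9] = 33  (first piece 3, then v[6]=22)
One optimal cutting: 3 + 3 + 3 → $11 + $11 + $11 = $33.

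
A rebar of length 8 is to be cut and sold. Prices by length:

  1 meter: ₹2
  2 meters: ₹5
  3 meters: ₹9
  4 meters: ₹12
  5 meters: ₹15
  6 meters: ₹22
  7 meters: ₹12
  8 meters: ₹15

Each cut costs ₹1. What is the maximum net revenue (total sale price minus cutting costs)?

Let v[k] be the best obtainable value from length k. For each k, try every first piece i and keep the best of price[i] + v[k−i] minus the 1 cut fee when i<k.
v[1] = 2
v[2] = 5
v[3] = 9
v[4] = 12
v[5] = 15
v[6] = 22
v[7] = 23  (first piece 1, then v[6]=22)
v[8] = 26  (first piece 2, then v[6]=22)
One optimal plan: pieces 6 + 2 (1 cut) → ₹27 − ₹1 = ₹26.

26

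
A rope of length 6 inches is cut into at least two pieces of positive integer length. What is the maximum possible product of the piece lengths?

Let prod[k] be the best product for length k (with at least one cut). For each first piece i, the rest contributes max(k−i, prod[k−i]).
prod[2] = 1×max(1,0) = 1×1 = 1
prod[3] = 1×max(2,1) = 1×2 = 2
prod[4] = 2×max(2,1) = 2×2 = 4
prod[5] = 2×max(3,2) = 2×3 = 6
prod[6] = 3×max(3,2) = 3×3 = 9
One optimal split: 3 + 3; product 3×3 = 9.

9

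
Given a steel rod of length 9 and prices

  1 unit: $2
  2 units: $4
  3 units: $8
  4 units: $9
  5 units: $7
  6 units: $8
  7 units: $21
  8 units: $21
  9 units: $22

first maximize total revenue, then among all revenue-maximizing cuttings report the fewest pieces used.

2

Let r[k] be the best obtainable value from length k. For each k, try every first piece i and keep the best of price[i] + r[k−i].
r[1] = 2
r[2] = max(2+2, 4+0) = 4
r[3] = max(2+4, 4+2, 8+0) = 8
r[4] = max(2+8, 4+4, 8+2, 9+0) = 10
r[5] = max(2+10, 4+8, 8+4, 9+2, 7+0) = 12
r[6] = max(2+12, 4+10, 8+8, 9+4, 7+2, 8+0) = 16
r[7] = max(2+16, 4+12, 8+10, …, 8+2, 21+0) = 21
r[8] = max(2+21, 4+16, 8+12, …, 21+2, 21+0) = 23
r[9] = max(2+23, 4+21, 8+16, …, 21+2, 22+0) = 25
Maximum revenue is $25.
Now minimize piece count subject to staying optimal: for each k, pieces[k] = 1 + min over i with p[i]+r[k−i]=r[k] of pieces[k−i].
pieces[6] = 2
pieces[7] = 1
pieces[8] = 2
pieces[9] = 2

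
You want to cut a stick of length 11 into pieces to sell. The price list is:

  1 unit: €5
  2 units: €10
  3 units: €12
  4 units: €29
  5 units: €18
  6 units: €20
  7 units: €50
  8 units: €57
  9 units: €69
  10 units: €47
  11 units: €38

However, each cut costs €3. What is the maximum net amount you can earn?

Let v[k] be the best obtainable value from length k. For each k, try every first piece i and keep the best of price[i] + v[k−i] minus the 3 cut fee when i<k.
v[1] = 5
v[2] = max(5+5-3, 10+0) = 10
v[3] = max(5+10-3, 10+5-3, 12+0) = 12
v[4] = max(5+12-3, 10+10-3, 12+5-3, 29+0) = 29
v[5] = max(5+29-3, 10+12-3, 12+10-3, 29+5-3, 18+0) = 31
v[6] = max(5+31-3, 10+29-3, 12+12-3, 29+10-3, 18+5-3, 20+0) = 36
v[7] = max(5+36-3, 10+31-3, 12+29-3, …, 20+5-3, 50+0) = 50
v[8] = max(5+50-3, 10+36-3, 12+31-3, …, 50+5-3, 57+0) = 57
v[9] = max(5+57-3, 10+50-3, 12+36-3, …, 57+5-3, 69+0) = 69
v[10] = max(5+69-3, 10+57-3, 12+50-3, …, 69+5-3, 47+0) = 71
v[11] = max(5+71-3, 10+69-3, 12+57-3, …, 47+5-3, 38+0) = 76
One optimal plan: pieces 9 + 2 (1 cut) → €79 − €3 = €76.

76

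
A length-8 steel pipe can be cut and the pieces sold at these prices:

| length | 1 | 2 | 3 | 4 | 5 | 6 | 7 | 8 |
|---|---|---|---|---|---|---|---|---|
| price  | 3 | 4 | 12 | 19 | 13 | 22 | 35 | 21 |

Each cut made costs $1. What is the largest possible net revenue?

37

Build net[k] bottom-up: net[k] = max over allowed piece i of (p[i] + net[k−i]) − 1 per cut.
net[1] = 3
net[2] = max(3+3-1, 4+0) = 5
net[3] = max(3+5-1, 4+3-1, 12+0) = 12
net[4] = max(3+12-1, 4+5-1, 12+3-1, 19+0) = 19
net[5] = max(3+19-1, 4+12-1, 12+5-1, 19+3-1, 13+0) = 21
net[6] = max(3+21-1, 4+19-1, 12+12-1, 19+5-1, 13+3-1, 22+0) = 23
net[7] = max(3+23-1, 4+21-1, 12+19-1, …, 22+3-1, 35+0) = 35
net[8] = max(3+35-1, 4+23-1, 12+21-1, …, 35+3-1, 21+0) = 37
One optimal plan: pieces 7 + 1 (1 cut) → $38 − $1 = $37.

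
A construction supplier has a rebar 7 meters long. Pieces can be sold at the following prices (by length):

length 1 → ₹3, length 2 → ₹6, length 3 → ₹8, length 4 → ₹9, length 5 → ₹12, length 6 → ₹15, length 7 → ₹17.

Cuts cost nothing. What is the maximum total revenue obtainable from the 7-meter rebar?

21

Build R[k] bottom-up: R[k] = max over allowed piece i of (p[i] + R[k−i]).
R[1] = 3
R[2] = max(3+3, 6+0) = 6
R[3] = max(3+6, 6+3, 8+0) = 9
R[4] = max(3+9, 6+6, 8+3, 9+0) = 12
R[5] = max(3+12, 6+9, 8+6, 9+3, 12+0) = 15
R[6] = max(3+15, 6+12, 8+9, 9+6, 12+3, 15+0) = 18
R[7] = max(3+18, 6+15, 8+12, …, 15+3, 17+0) = 21
One optimal cutting: 1 + 1 + 1 + 1 + 1 + 1 + 1 → ₹3 + ₹3 + ₹3 + ₹3 + ₹3 + ₹3 + ₹3 = ₹21.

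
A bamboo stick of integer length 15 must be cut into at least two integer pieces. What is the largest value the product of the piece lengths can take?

Fill g[k] for k=2..15: at each k try every first piece i and multiply by the better of (k−i) uncut or g[k−i].
g[2] = 1*max(1,0) = 1*1 = 1
g[3] = 1*max(2,1) = 1*2 = 2
g[4] = 2*max(2,1) = 2*2 = 4
g[5] = 2*max(3,2) = 2*3 = 6
g[6] = 3*max(3,2) = 3*3 = 9
g[7] = 2*max(5,6) = 2*6 = 12
g[8] = 2*max(6,9) = 2*9 = 18
g[9] = 3*max(6,9) = 3*9 = 27
g[10] = 2*max(8,18) = 2*18 = 36
g[11] = 2*max(9,27) = 2*27 = 54
g[12] = 3*max(9,27) = 3*27 = 81
g[13] = 2*max(11,54) = 2*54 = 108
g[14] = 2*max(12,81) = 2*81 = 162
g[15] = 3*max(12,81) = 3*81 = 243
One optimal split: 3 + 3 + 3 + 3 + 3; product 3*3*3*3*3 = 243.

243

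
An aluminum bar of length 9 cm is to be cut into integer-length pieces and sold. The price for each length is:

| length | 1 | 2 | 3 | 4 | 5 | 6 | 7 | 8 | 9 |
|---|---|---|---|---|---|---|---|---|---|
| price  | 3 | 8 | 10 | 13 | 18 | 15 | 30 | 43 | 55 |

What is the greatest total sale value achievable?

55

Let R[k] be the best obtainable value from length k. For each k, try every first piece i and keep the best of price[i] + R[k−i].
R[1] = 3
R[2] = max(3+3, 8+0) = 8
R[3] = max(3+8, 8+3, 10+0) = 11
R[4] = max(3+11, 8+8, 10+3, 13+0) = 16
R[5] = max(3+16, 8+11, 10+8, 13+3, 18+0) = 19
R[6] = max(3+19, 8+16, 10+11, 13+8, 18+3, 15+0) = 24
R[7] = max(3+24, 8+19, 10+16, …, 15+3, 30+0) = 30
R[8] = max(3+30, 8+24, 10+19, …, 30+3, 43+0) = 43
R[9] = max(3+43, 8+30, 10+24, …, 43+3, 55+0) = 55
Best is to sell the whole 9-cm piece uncut for $55.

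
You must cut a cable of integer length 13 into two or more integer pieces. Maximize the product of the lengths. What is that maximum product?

108

Define P[k] = max over 1≤i<k of i · max(k−i, P[k−i]); the inner max lets the remainder stay uncut if that's better.
Small cases: P[2]=1, P[3]=2, P[4]=4, P[5]=6, P[6]=9, P[7]=12.
P[8] = max(1*12, 2*9, 3*6, …, 6*2, 7*1) = 18
P[9] = max(1*18, 2*12, 3*9, …, 7*2, 8*1) = 27
P[10] = max(1*27, 2*18, 3*12, …, 8*2, 9*1) = 36
P[11] = max(1*36, 2*27, 3*18, …, 9*2, 10*1) = 54
P[12] = max(1*54, 2*36, 3*27, …, 10*2, 11*1) = 81
P[13] = max(1*81, 2*54, 3*36, …, 11*2, 12*1) = 108
One optimal split: 3 + 3 + 3 + 2 + 2; product 3*3*3*2*2 = 108.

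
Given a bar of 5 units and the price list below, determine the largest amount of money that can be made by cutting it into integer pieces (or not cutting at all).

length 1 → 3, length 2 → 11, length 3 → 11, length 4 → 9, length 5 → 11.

25

Let v[k] be the best obtainable value from length k. For each k, try every first piece i and keep the best of price[i] + v[k−i].
v[1] = 3
v[2] = max(3+3, 11+0) = 11
v[3] = max(3+11, 11+3, 11+0) = 14
v[4] = max(3+14, 11+11, 11+3, 9+0) = 22
v[5] = max(3+22, 11+14, 11+11, 9+3, 11+0) = 25
One optimal cutting: 2 + 2 + 1 → 11 + 11 + 3 = 25.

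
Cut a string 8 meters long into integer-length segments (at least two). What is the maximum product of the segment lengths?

18

Define f[k] = max over 1≤i<k of i · max(k−i, f[k−i]); the inner max lets the remainder stay uncut if that's better.
f[2] = 1×max(1,0) = 1×1 = 1
f[3] = max(1×2, 2×1) = 2
f[4] = max(1×3, 2×2, 3×1) = 4
f[5] = max(1×4, 2×3, 3×2, 4×1) = 6
f[6] = max(1×6, 2×4, 3×3, 4×2, 5×1) = 9
f[7] = max(1×9, 2×6, 3×4, 4×3, 5×2, 6×1) = 12
f[8] = max(1×12, 2×9, 3×6, …, 6×2, 7×1) = 18
One optimal split: 3 + 3 + 2; product 3×3×2 = 18.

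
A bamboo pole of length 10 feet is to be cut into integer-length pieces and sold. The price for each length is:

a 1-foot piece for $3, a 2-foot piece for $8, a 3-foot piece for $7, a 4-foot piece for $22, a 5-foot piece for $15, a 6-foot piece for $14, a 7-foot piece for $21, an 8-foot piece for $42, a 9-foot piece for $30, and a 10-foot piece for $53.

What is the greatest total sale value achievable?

Consider every possible first cut. r[k] is the best of p[i]+r[k−i] over all sellable i≤k.
r[1] = 3
r[2] = 8
r[3] = 11  (first piece 1, then r[2]=8)
r[4] = 22
r[5] = 25  (first piece 1, then r[4]=22)
r[6] = 30  (first piece 2, then r[4]=22)
r[7] = 33  (first piece 1, then r[6]=30)
r[8] = 44  (first piece 4, then r[4]=22)
r[9] = 47  (first piece 1, then r[8]=44)
r[10] = 53
Best is to sell the whole 10-foot piece uncut for $53.

53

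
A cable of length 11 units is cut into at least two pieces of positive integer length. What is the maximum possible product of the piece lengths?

54

Define f[k] = max over 1≤i<k of i · max(k−i, f[k−i]); the inner max lets the remainder stay uncut if that's better.
f[2] = 1×max(1,0) = 1×1 = 1
f[3] = 1×max(2,1) = 1×2 = 2
f[4] = 2×max(2,1) = 2×2 = 4
f[5] = 2×max(3,2) = 2×3 = 6
f[6] = 3×max(3,2) = 3×3 = 9
f[7] = 2×max(5,6) = 2×6 = 12
f[8] = 2×max(6,9) = 2×9 = 18
f[9] = 3×max(6,9) = 3×9 = 27
f[10] = 2×max(8,18) = 2×18 = 36
f[11] = 2×max(9,27) = 2×27 = 54
One optimal split: 3 + 3 + 3 + 2; product 3×3×3×2 = 54.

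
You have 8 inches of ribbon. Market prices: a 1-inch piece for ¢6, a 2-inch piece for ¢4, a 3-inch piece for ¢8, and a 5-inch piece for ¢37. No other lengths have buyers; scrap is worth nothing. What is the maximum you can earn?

55

Let r[k] be the best obtainable value from length k. For each k, try every first piece i and keep the best of price[i] + r[k−i].
r[1] = 6
r[2] = max(6+6, 4+0) = 12
r[3] = max(6+12, 4+6, 8+0) = 18
r[4] = max(6+18, 4+12, 8+6) = 24
r[5] = max(6+24, 4+18, 8+12, 37+0) = 37
r[6] = max(6+37, 4+24, 8+18, 37+6) = 43
r[7] = max(6+43, 4+37, 8+24, 37+12) = 49
r[8] = max(6+49, 4+43, 8+37, 37+18) = 55
One optimal cutting: 5 + 1 + 1 + 1 → ¢55.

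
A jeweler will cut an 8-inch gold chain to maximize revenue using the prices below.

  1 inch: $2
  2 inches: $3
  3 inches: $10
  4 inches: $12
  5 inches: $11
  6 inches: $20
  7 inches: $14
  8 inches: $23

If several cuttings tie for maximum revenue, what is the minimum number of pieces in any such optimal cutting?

2

Let r[k] be the best obtainable value from length k. For each k, try every first piece i and keep the best of price[i] + r[k−i].
r[1] = 2
r[2] = max(2+2, 3+0) = 4
r[3] = max(2+4, 3+2, 10+0) = 10
r[4] = max(2+10, 3+4, 10+2, 12+0) = 12
r[5] = max(2+12, 3+10, 10+4, 12+2, 11+0) = 14
r[6] = max(2+14, 3+12, 10+10, 12+4, 11+2, 20+0) = 20
r[7] = max(2+20, 3+14, 10+12, …, 20+2, 14+0) = 22
r[8] = max(2+22, 3+20, 10+14, …, 14+2, 23+0) = 24
Maximum revenue is $24.
Now minimize piece count subject to staying optimal: for each k, pieces[k] = 1 + min over i with p[i]+r[k−i]=r[k] of pieces[k−i].
pieces[5] = 2
pieces[6] = 1
pieces[7] = 2
pieces[8] = 2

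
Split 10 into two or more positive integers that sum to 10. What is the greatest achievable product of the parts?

36

Let m[k] be the best product for length k (with at least one cut). For each first piece i, the rest contributes max(k−i, m[k−i]).
m[2] = 1·max(1,0) = 1·1 = 1
m[3] = 1·max(2,1) = 1·2 = 2
m[4] = 2·max(2,1) = 2·2 = 4
m[5] = 2·max(3,2) = 2·3 = 6
m[6] = 3·max(3,2) = 3·3 = 9
m[7] = 2·max(5,6) = 2·6 = 12
m[8] = 2·max(6,9) = 2·9 = 18
m[9] = 3·max(6,9) = 3·9 = 27
m[10] = 2·max(8,18) = 2·18 = 36
One optimal split: 3 + 3 + 2 + 2; product 3·3·2·2 = 36.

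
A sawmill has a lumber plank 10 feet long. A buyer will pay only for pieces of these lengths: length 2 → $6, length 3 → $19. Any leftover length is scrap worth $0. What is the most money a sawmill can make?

Consider every possible first cut. f[k] is the best of p[i]+f[k−i] over all sellable i≤k.
f[1] = 0
f[2] = 6
f[3] = max(6+0, 19+0) = 19
f[4] = max(6+6, 19+0) = 19
f[5] = max(6+19, 19+6) = 25
f[6] = max(6+19, 19+19) = 38
f[7] = max(6+25, 19+19) = 38
f[8] = max(6+38, 19+25) = 44
f[9] = max(6+38, 19+38) = 57
f[10] = max(6+44, 19+38) = 57
One optimal cutting: pieces 3 + 3 + 3 with 1 foot of scrap → $57.

57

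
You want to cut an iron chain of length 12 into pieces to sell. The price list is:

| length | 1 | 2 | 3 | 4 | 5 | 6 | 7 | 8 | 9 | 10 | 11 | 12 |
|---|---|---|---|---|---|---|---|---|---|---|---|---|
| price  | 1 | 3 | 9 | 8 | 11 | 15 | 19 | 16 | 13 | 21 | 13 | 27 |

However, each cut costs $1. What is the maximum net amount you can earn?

Let r[k] be the best obtainable value from length k. For each k, try every first piece i and keep the best of price[i] + r[k−i] minus the 1 cut fee when i<k.
r[1] = 1
r[2] = 3
r[3] = 9
r[4] = 9  (first piece 1, then r[3]=9)
r[5] = 11  (first piece 2, then r[3]=9)
r[6] = 17  (first piece 3, then r[3]=9)
r[7] = 19
r[8] = 19  (first piece 1, then r[7]=19)
r[9] = 25  (first piece 3, then r[6]=17)
r[10] = 27  (first piece 3, then r[7]=19)
r[11] = 27  (first piece 1, then r[10]=27)
r[12] = 33  (first piece 3, then r[9]=25)
One optimal plan: pieces 3 + 3 + 3 + 3 (3 cuts) → $36 − $3 = $33.

33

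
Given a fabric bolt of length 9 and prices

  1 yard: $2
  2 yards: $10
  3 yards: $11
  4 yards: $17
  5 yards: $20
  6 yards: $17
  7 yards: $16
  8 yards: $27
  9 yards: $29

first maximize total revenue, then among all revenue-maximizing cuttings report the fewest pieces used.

Build r[k] bottom-up: r[k] = max over allowed piece i of (p[i] + r[k−i]).
r[1] = 2
r[2] = max(2+2, 10+0) = 10
r[3] = max(2+10, 10+2, 11+0) = 12
r[4] = max(2+12, 10+10, 11+2, 17+0) = 20
r[5] = max(2+20, 10+12, 11+10, 17+2, 20+0) = 22
r[6] = max(2+22, 10+20, 11+12, 17+10, 20+2, 17+0) = 30
r[7] = max(2+30, 10+22, 11+20, …, 17+2, 16+0) = 32
r[8] = max(2+32, 10+30, 11+22, …, 16+2, 27+0) = 40
r[9] = max(2+40, 10+32, 11+30, …, 27+2, 29+0) = 42
Maximum revenue is $42.
Now minimize piece count subject to staying optimal: for each k, pieces[k] = 1 + min over i with p[i]+r[k−i]=r[k] of pieces[k−i].
pieces[6] = 3
pieces[7] = 4
pieces[8] = 4
pieces[9] = 5

5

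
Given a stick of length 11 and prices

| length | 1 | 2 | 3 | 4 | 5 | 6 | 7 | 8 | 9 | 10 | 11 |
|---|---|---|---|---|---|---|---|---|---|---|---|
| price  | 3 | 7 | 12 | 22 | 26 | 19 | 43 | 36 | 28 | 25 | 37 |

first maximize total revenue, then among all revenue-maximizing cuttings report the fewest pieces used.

2

Consider every possible first cut. r[k] is the best of p[i]+r[k−i] over all sellable i≤k.
r[1] = 3
r[2] = max(3+3, 7+0) = 7
r[3] = max(3+7, 7+3, 12+0) = 12
r[4] = max(3+12, 7+7, 12+3, 22+0) = 22
r[5] = max(3+22, 7+12, 12+7, 22+3, 26+0) = 26
r[6] = max(3+26, 7+22, 12+12, 22+7, 26+3, 19+0) = 29
r[7] = max(3+29, 7+26, 12+22, …, 19+3, 43+0) = 43
r[8] = max(3+43, 7+29, 12+26, …, 43+3, 36+0) = 46
r[9] = max(3+46, 7+43, 12+29, …, 36+3, 28+0) = 50
r[10] = max(3+50, 7+46, 12+43, …, 28+3, 25+0) = 55
r[11] = max(3+55, 7+50, 12+46, …, 25+3, 37+0) = 65
Maximum revenue is 65.
Now minimize piece count subject to staying optimal: for each k, pieces[k] = 1 + min over i with p[i]+r[k−i]=r[k] of pieces[k−i].
pieces[8] = 2
pieces[9] = 2
pieces[10] = 2
pieces[11] = 2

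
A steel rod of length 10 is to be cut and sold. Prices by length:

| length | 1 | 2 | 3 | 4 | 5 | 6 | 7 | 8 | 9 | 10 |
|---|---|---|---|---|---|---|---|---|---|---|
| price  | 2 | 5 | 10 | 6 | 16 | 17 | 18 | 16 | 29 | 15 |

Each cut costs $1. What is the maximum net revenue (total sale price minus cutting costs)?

Consider every possible first cut. r[k] is the best of p[i]+r[k−i] over all sellable i≤k, charging 1 whenever i<k.
r[1] = 2
r[2] = 5
r[3] = 10
r[4] = 11  (first piece 1, then r[3]=10)
r[5] = 16
r[6] = 19  (first piece 3, then r[3]=10)
r[7] = 20  (first piece 1, then r[6]=19)
r[8] = 25  (first piece 3, then r[5]=16)
r[9] = 29
r[10] = 31  (first piece 5, then r[5]=16)
One optimal plan: pieces 5 + 5 (1 cut) → $32 − $1 = $31.

31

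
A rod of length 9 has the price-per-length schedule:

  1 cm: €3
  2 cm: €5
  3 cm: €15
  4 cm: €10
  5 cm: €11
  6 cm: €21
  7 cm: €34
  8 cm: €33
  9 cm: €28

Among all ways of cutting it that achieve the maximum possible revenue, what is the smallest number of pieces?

3

Build r[k] bottom-up: r[k] = max over allowed piece i of (p[i] + r[k−i]).
r[1] = 3
r[2] = 6  (first piece 1, then r[1]=3)
r[3] = 15
r[4] = 18  (first piece 1, then r[3]=15)
r[5] = 21  (first piece 1, then r[4]=18)
r[6] = 30  (first piece 3, then r[3]=15)
r[7] = 34
r[8] = 37  (first piece 1, then r[7]=34)
r[9] = 45  (first piece 3, then r[6]=30)
Maximum revenue is €45.
Now minimize piece count subject to staying optimal: for each k, pieces[k] = 1 + min over i with p[i]+r[k−i]=r[k] of pieces[k−i].
pieces[6] = 2
pieces[7] = 1
pieces[8] = 2
pieces[9] = 3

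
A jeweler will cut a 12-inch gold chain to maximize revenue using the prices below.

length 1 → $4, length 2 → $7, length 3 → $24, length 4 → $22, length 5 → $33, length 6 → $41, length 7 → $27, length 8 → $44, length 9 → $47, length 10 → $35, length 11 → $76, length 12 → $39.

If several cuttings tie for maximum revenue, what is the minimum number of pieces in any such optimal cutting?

4

Consider every possible first cut. r[k] is the best of p[i]+r[k−i] over all sellable i≤k.
r[1] = 4
r[2] = 8  (first piece 1, then r[1]=4)
r[3] = 24
r[4] = 28  (first piece 1, then r[3]=24)
r[5] = 33
r[6] = 48  (first piece 3, then r[3]=24)
r[7] = 52  (first piece 1, then r[6]=48)
r[8] = 57  (first piece 3, then r[5]=33)
r[9] = 72  (first piece 3, then r[6]=48)
r[10] = 76  (first piece 1, then r[9]=72)
r[11] = 81  (first piece 3, then r[8]=57)
r[12] = 96  (first piece 3, then r[9]=72)
Maximum revenue is $96.
Now minimize piece count subject to staying optimal: for each k, pieces[k] = 1 + min over i with p[i]+r[k−i]=r[k] of pieces[k−i].
pieces[9] = 3
pieces[10] = 4
pieces[11] = 3
pieces[12] = 4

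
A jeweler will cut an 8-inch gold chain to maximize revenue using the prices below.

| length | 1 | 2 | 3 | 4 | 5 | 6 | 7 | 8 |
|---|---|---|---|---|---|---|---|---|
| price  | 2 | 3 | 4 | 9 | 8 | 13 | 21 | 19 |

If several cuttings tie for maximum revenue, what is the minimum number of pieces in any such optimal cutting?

Consider every possible first cut. r[k] is the best of p[i]+r[k−i] over all sellable i≤k.
r[1] = 2
r[2] = max(2+2, 3+0) = 4
r[3] = max(2+4, 3+2, 4+0) = 6
r[4] = max(2+6, 3+4, 4+2, 9+0) = 9
r[5] = max(2+9, 3+6, 4+4, 9+2, 8+0) = 11
r[6] = max(2+11, 3+9, 4+6, 9+4, 8+2, 13+0) = 13
r[7] = max(2+13, 3+11, 4+9, …, 13+2, 21+0) = 21
r[8] = max(2+21, 3+13, 4+11, …, 21+2, 19+0) = 23
Maximum revenue is $23.
Now minimize piece count subject to staying optimal: for each k, pieces[k] = 1 + min over i with p[i]+r[k−i]=r[k] of pieces[k−i].
pieces[5] = 2
pieces[6] = 1
pieces[7] = 1
pieces[8] = 2

2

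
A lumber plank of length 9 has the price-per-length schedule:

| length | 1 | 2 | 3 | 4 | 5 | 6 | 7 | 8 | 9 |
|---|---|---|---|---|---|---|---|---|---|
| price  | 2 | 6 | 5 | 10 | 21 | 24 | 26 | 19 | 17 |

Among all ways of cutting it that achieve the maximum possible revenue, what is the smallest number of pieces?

3

Let r[k] be the best obtainable value from length k. For each k, try every first piece i and keep the best of price[i] + r[k−i].
r[1] = 2
r[2] = max(2+2, 6+0) = 6
r[3] = max(2+6, 6+2, 5+0) = 8
r[4] = max(2+8, 6+6, 5+2, 10+0) = 12
r[5] = max(2+12, 6+8, 5+6, 10+2, 21+0) = 21
r[6] = max(2+21, 6+12, 5+8, 10+6, 21+2, 24+0) = 24
r[7] = max(2+24, 6+21, 5+12, …, 24+2, 26+0) = 27
r[8] = max(2+27, 6+24, 5+21, …, 26+2, 19+0) = 30
r[9] = max(2+30, 6+27, 5+24, …, 19+2, 17+0) = 33
Maximum revenue is $33.
Now minimize piece count subject to staying optimal: for each k, pieces[k] = 1 + min over i with p[i]+r[k−i]=r[k] of pieces[k−i].
pieces[6] = 1
pieces[7] = 2
pieces[8] = 2
pieces[9] = 3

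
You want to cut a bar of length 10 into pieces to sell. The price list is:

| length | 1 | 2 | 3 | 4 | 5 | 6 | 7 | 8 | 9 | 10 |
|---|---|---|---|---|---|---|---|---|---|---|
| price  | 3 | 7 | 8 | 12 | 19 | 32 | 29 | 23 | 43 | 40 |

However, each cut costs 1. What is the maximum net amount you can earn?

Consider every possible first cut. net[k] is the best of p[i]+net[k−i] over all sellable i≤k, charging 1 whenever i<k.
net[1] = 3
net[2] = max(3+3-1, 7+0) = 7
net[3] = max(3+7-1, 7+3-1, 8+0) = 9
net[4] = max(3+9-1, 7+7-1, 8+3-1, 12+0) = 13
net[5] = max(3+13-1, 7+9-1, 8+7-1, 12+3-1, 19+0) = 19
net[6] = max(3+19-1, 7+13-1, 8+9-1, 12+7-1, 19+3-1, 32+0) = 32
net[7] = max(3+32-1, 7+19-1, 8+13-1, …, 32+3-1, 29+0) = 34
net[8] = max(3+34-1, 7+32-1, 8+19-1, …, 29+3-1, 23+0) = 38
net[9] = max(3+38-1, 7+34-1, 8+32-1, …, 23+3-1, 43+0) = 43
net[10] = max(3+43-1, 7+38-1, 8+34-1, …, 43+3-1, 40+0) = 45
One optimal plan: pieces 9 + 1 (1 cut) → 46 − 1 = 45.

45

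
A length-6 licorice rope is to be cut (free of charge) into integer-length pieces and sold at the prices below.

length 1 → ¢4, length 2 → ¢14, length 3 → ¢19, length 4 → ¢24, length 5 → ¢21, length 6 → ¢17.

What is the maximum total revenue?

42

Build r[k] bottom-up: r[k] = max over allowed piece i of (p[i] + r[k−i]).
r[1] = 4
r[2] = 14
r[3] = 19
r[4] = 28  (first piece 2, then r[2]=14)
r[5] = 33  (first piece 2, then r[3]=19)
r[6] = 42  (first piece 2, then r[4]=28)
One optimal cutting: 2 + 2 + 2 → ¢14 + ¢14 + ¢14 = ¢42.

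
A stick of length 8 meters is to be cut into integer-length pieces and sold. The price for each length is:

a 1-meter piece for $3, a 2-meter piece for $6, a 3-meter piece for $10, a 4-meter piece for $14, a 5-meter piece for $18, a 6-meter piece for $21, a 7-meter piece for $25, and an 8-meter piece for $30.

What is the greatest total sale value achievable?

Consider every possible first cut. R[k] is the best of p[i]+R[k−i] over all sellable i≤k.
R[1] = 3
R[2] = max(3+3, 6+0) = 6
R[3] = max(3+6, 6+3, 10+0) = 10
R[4] = max(3+10, 6+6, 10+3, 14+0) = 14
R[5] = max(3+14, 6+10, 10+6, 14+3, 18+0) = 18
R[6] = max(3+18, 6+14, 10+10, 14+6, 18+3, 21+0) = 21
R[7] = max(3+21, 6+18, 10+14, …, 21+3, 25+0) = 25
R[8] = max(3+25, 6+21, 10+18, …, 25+3, 30+0) = 30
Best is to sell the whole 8-meter piece uncut for $30.

30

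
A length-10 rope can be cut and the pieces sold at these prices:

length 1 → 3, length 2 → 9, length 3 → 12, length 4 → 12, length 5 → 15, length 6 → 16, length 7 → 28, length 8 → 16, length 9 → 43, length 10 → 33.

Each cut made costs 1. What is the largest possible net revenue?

Let r[k] be the best obtainable value from length k. For each k, try every first piece i and keep the best of price[i] + r[k−i] minus the 1 cut fee when i<k.
r[1] = 3
r[2] = max(3+3-1, 9+0) = 9
r[3] = max(3+9-1, 9+3-1, 12+0) = 12
r[4] = max(3+12-1, 9+9-1, 12+3-1, 12+0) = 17
r[5] = max(3+17-1, 9+12-1, 12+9-1, 12+3-1, 15+0) = 20
r[6] = max(3+20-1, 9+17-1, 12+12-1, 12+9-1, 15+3-1, 16+0) = 25
r[7] = max(3+25-1, 9+20-1, 12+17-1, …, 16+3-1, 28+0) = 28
r[8] = max(3+28-1, 9+25-1, 12+20-1, …, 28+3-1, 16+0) = 33
r[9] = max(3+33-1, 9+28-1, 12+25-1, …, 16+3-1, 43+0) = 43
r[10] = max(3+43-1, 9+33-1, 12+28-1, …, 43+3-1, 33+0) = 45
One optimal plan: pieces 9 + 1 (1 cut) → 46 − 1 = 45.

45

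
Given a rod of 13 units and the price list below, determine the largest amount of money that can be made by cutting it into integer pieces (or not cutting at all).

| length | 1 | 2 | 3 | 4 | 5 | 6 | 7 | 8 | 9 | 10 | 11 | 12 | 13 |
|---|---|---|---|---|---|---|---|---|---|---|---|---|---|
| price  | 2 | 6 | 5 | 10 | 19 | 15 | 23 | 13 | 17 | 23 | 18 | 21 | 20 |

Build r[k] bottom-up: r[k] = max over allowed piece i of (p[i] + r[k−i]).
r[1] = 2
r[2] = max(2+2, 6+0) = 6
r[3] = max(2+6, 6+2, 5+0) = 8
r[4] = max(2+8, 6+6, 5+2, 10+0) = 12
r[5] = max(2+12, 6+8, 5+6, 10+2, 19+0) = 19
r[6] = max(2+19, 6+12, 5+8, 10+6, 19+2, 15+0) = 21
r[7] = max(2+21, 6+19, 5+12, …, 15+2, 23+0) = 25
r[8] = max(2+25, 6+21, 5+19, …, 23+2, 13+0) = 27
r[9] = max(2+27, 6+25, 5+21, …, 13+2, 17+0) = 31
r[10] = max(2+31, 6+27, 5+25, …, 17+2, 23+0) = 38
r[11] = max(2+38, 6+31, 5+27, …, 23+2, 18+0) = 40
r[12] = max(2+40, 6+38, 5+31, …, 18+2, 21+0) = 44
r[13] = max(2+44, 6+40, 5+38, …, 21+2, 20+0) = 46
One optimal cutting: 5 + 5 + 2 + 1 → $19 + $19 + $6 + $2 = $46.

46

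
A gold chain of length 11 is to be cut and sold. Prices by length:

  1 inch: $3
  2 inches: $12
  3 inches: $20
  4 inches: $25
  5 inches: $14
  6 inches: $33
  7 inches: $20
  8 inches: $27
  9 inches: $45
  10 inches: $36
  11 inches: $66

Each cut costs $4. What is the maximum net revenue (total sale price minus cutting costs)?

Let r[k] be the best obtainable value from length k. For each k, try every first piece i and keep the best of price[i] + r[k−i] minus the 4 cut fee when i<k.
r[1] = 3
r[2] = max(3+3-4, 12+0) = 12
r[3] = max(3+12-4, 12+3-4, 20+0) = 20
r[4] = max(3+20-4, 12+12-4, 20+3-4, 25+0) = 25
r[5] = max(3+25-4, 12+20-4, 20+12-4, 25+3-4, 14+0) = 28
r[6] = max(3+28-4, 12+25-4, 20+20-4, 25+12-4, 14+3-4, 33+0) = 36
r[7] = max(3+36-4, 12+28-4, 20+25-4, …, 33+3-4, 20+0) = 41
r[8] = max(3+41-4, 12+36-4, 20+28-4, …, 20+3-4, 27+0) = 46
r[9] = max(3+46-4, 12+41-4, 20+36-4, …, 27+3-4, 45+0) = 52
r[10] = max(3+52-4, 12+46-4, 20+41-4, …, 45+3-4, 36+0) = 57
r[11] = max(3+57-4, 12+52-4, 20+46-4, …, 36+3-4, 66+0) = 66
Best is to make no cuts and sell whole for $66.

66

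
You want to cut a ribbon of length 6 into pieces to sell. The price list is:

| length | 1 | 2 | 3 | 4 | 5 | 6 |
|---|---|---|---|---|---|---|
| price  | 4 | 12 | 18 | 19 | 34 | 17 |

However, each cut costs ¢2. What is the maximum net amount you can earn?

Let v[k] be the best obtainable value from length k. For each k, try every first piece i and keep the best of price[i] + v[k−i] minus the 2 cut fee when i<k.
v[1] = 4
v[2] = 12
v[3] = 18
v[4] = 22  (first piece 2, then v[2]=12)
v[5] = 34
v[6] = 36  (first piece 1, then v[5]=34)
One optimal plan: pieces 5 + 1 (1 cut) → ¢38 − ¢2 = ¢36.

36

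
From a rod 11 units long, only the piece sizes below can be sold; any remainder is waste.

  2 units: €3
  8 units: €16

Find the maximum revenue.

19

Build r[k] bottom-up: r[k] = max over allowed piece i of (p[i] + r[k−i]).
r[1] = 0
r[2] = 3
r[3] = 3
r[4] = 6  (first piece 2, then r[2]=3)
r[5] = 6
r[6] = 9  (first piece 2, then r[4]=6)
r[7] = 9
r[8] = max(3+9, 16+0) = 16
r[9] = max(3+9, 16+0) = 16
r[10] = max(3+16, 16+3) = 19
r[11] = max(3+16, 16+3) = 19
One optimal cutting: pieces 8 + 2 with 1 unit of scrap → €19.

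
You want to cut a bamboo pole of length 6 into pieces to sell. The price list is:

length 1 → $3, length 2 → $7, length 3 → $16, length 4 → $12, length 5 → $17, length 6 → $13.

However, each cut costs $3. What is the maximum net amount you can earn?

29

Consider every possible first cut. net[k] is the best of p[i]+net[k−i] over all sellable i≤k, charging 3 whenever i<k.
net[1] = 3
net[2] = max(3+3-3, 7+0) = 7
net[3] = max(3+7-3, 7+3-3, 16+0) = 16
net[4] = max(3+16-3, 7+7-3, 16+3-3, 12+0) = 16
net[5] = max(3+16-3, 7+16-3, 16+7-3, 12+3-3, 17+0) = 20
net[6] = max(3+20-3, 7+16-3, 16+16-3, 12+7-3, 17+3-3, 13+0) = 29
One optimal plan: pieces 3 + 3 (1 cut) → $32 − $3 = $29.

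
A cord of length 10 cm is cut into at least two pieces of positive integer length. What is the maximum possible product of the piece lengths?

Fill prod[k] for k=2..10: at each k try every first piece i and multiply by the better of (k−i) uncut or prod[k−i].
prod[2] = 1×max(1,0) = 1×1 = 1
prod[3] = 1×max(2,1) = 1×2 = 2
prod[4] = 2×max(2,1) = 2×2 = 4
prod[5] = 2×max(3,2) = 2×3 = 6
prod[6] = 3×max(3,2) = 3×3 = 9
prod[7] = 2×max(5,6) = 2×6 = 12
prod[8] = 2×max(6,9) = 2×9 = 18
prod[9] = 3×max(6,9) = 3×9 = 27
prod[10] = 2×max(8,18) = 2×18 = 36
One optimal split: 3 + 3 + 2 + 2; product 3×3×2×2 = 36.

36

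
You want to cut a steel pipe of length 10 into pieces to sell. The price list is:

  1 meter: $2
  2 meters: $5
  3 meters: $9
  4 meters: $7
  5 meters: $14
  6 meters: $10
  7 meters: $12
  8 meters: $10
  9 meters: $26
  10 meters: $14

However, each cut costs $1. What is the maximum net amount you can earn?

Build net[k] bottom-up: net[k] = max over allowed piece i of (p[i] + net[k−i]) − 1 per cut.
net[1] = 2
net[2] = 5
net[3] = 9
net[4] = 10  (first piece 1, then net[3]=9)
net[5] = 14
net[6] = 17  (first piece 3, then net[3]=9)
net[7] = 18  (first piece 1, then net[6]=17)
net[8] = 22  (first piece 3, then net[5]=14)
net[9] = 26
net[10] = 27  (first piece 1, then net[9]=26)
One optimal plan: pieces 9 + 1 (1 cut) → $28 − $1 = $27.

27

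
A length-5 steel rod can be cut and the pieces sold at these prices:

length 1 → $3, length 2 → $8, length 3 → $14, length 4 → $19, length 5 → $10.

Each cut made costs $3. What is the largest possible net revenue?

19

Consider every possible first cut. r[k] is the best of p[i]+r[k−i] over all sellable i≤k, charging 3 whenever i<k.
r[1] = 3
r[2] = max(3+3-3, 8+0) = 8
r[3] = max(3+8-3, 8+3-3, 14+0) = 14
r[4] = max(3+14-3, 8+8-3, 14+3-3, 19+0) = 19
r[5] = max(3+19-3, 8+14-3, 14+8-3, 19+3-3, 10+0) = 19
One optimal plan: pieces 4 + 1 (1 cut) → $22 − $3 = $19.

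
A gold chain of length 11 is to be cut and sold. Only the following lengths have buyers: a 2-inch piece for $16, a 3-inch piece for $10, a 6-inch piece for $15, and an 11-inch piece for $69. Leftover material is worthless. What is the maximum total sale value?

Let f[k] be the best obtainable value from length k. For each k, try every first piece i and keep the best of price[i] + f[k−i].
f[1] = 0
f[2] = 16
f[3] = max(16+0, 10+0) = 16
f[4] = max(16+16, 10+0) = 32
f[5] = max(16+16, 10+16) = 32
f[6] = max(16+32, 10+16, 15+0) = 48
f[7] = max(16+32, 10+32, 15+0) = 48
f[8] = max(16+48, 10+32, 15+16) = 64
f[9] = max(16+48, 10+48, 15+16) = 64
f[10] = max(16+64, 10+48, 15+32) = 80
f[11] = max(16+64, 10+64, 15+32, 69+0) = 80
One optimal cutting: pieces 2 + 2 + 2 + 2 + 2 with 1 inch of scrap → $80.

80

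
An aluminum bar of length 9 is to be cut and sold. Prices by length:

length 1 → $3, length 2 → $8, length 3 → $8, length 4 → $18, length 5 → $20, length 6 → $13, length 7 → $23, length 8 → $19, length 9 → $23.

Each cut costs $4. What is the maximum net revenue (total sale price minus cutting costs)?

Let r[k] be the best obtainable value from length k. For each k, try every first piece i and keep the best of price[i] + r[k−i] minus the 4 cut fee when i<k.
r[1] = 3
r[2] = 8
r[3] = 8
r[4] = 18
r[5] = 20
r[6] = 22  (first piece 2, then r[4]=18)
r[7] = 24  (first piece 2, then r[5]=20)
r[8] = 32  (first piece 4, then r[4]=18)
r[9] = 34  (first piece 4, then r[5]=20)
One optimal plan: pieces 5 + 4 (1 cut) → $38 − $4 = $34.

34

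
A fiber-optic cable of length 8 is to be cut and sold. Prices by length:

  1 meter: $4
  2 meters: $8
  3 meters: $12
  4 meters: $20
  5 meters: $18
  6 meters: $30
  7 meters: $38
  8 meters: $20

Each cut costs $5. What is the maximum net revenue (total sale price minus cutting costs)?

37

Consider every possible first cut. net[k] is the best of p[i]+net[k−i] over all sellable i≤k, charging 5 whenever i<k.
net[1] = 4
net[2] = max(4+4-5, 8+0) = 8
net[3] = max(4+8-5, 8+4-5, 12+0) = 12
net[4] = max(4+12-5, 8+8-5, 12+4-5, 20+0) = 20
net[5] = max(4+20-5, 8+12-5, 12+8-5, 20+4-5, 18+0) = 19
net[6] = max(4+19-5, 8+20-5, 12+12-5, 20+8-5, 18+4-5, 30+0) = 30
net[7] = max(4+30-5, 8+19-5, 12+20-5, …, 30+4-5, 38+0) = 38
net[8] = max(4+38-5, 8+30-5, 12+19-5, …, 38+4-5, 20+0) = 37
One optimal plan: pieces 7 + 1 (1 cut) → $42 − $5 = $37.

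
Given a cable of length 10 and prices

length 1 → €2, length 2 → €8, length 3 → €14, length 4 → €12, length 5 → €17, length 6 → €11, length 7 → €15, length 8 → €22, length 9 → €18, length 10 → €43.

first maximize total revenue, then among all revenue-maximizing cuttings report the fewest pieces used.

4

Let r[k] be the best obtainable value from length k. For each k, try every first piece i and keep the best of price[i] + r[k−i].
r[1] = 2
r[2] = max(2+2, 8+0) = 8
r[3] = max(2+8, 8+2, 14+0) = 14
r[4] = max(2+14, 8+8, 14+2, 12+0) = 16
r[5] = max(2+16, 8+14, 14+8, 12+2, 17+0) = 22
r[6] = max(2+22, 8+16, 14+14, 12+8, 17+2, 11+0) = 28
r[7] = max(2+28, 8+22, 14+16, …, 11+2, 15+0) = 30
r[8] = max(2+30, 8+28, 14+22, …, 15+2, 22+0) = 36
r[9] = max(2+36, 8+30, 14+28, …, 22+2, 18+0) = 42
r[10] = max(2+42, 8+36, 14+30, …, 18+2, 43+0) = 44
Maximum revenue is €44.
Now minimize piece count subject to staying optimal: for each k, pieces[k] = 1 + min over i with p[i]+r[k−i]=r[k] of pieces[k−i].
pieces[7] = 3
pieces[8] = 3
pieces[9] = 3
pieces[10] = 4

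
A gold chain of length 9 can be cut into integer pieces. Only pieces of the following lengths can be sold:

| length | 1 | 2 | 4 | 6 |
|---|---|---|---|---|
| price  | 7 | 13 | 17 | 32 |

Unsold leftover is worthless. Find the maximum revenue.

Consider every possible first cut. best[k] is the best of p[i]+best[k−i] over all sellable i≤k.
best[1] = 7
best[2] = 14  (first piece 1, then best[1]=7)
best[3] = 21  (first piece 1, then best[2]=14)
best[4] = 28  (first piece 1, then best[3]=21)
best[5] = 35  (first piece 1, then best[4]=28)
best[6] = 42  (first piece 1, then best[5]=35)
best[7] = 49  (first piece 1, then best[6]=42)
best[8] = 56  (first piece 1, then best[7]=49)
best[9] = 63  (first piece 1, then best[8]=56)
One optimal cutting: 1 + 1 + 1 + 1 + 1 + 1 + 1 + 1 + 1 → $63.

63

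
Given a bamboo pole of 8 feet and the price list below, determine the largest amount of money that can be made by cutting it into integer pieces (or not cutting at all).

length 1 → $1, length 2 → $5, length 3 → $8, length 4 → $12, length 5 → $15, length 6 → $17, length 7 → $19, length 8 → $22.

24

Consider every possible first cut. best[k] is the best of p[i]+best[k−i] over all sellable i≤k.
best[1] = 1
best[2] = 5
best[3] = 8
best[4] = 12
best[5] = 15
best[6] = 17  (first piece 2, then best[4]=12)
best[7] = 20  (first piece 2, then best[5]=15)
best[8] = 24  (first piece 4, then best[4]=12)
One optimal cutting: 4 + 4 → $12 + $12 = $24.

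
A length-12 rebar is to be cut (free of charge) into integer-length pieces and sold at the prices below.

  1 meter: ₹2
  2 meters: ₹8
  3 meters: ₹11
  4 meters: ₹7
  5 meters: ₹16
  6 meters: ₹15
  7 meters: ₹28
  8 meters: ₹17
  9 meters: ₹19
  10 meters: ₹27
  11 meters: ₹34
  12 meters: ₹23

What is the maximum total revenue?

Let best[k] be the best obtainable value from length k. For each k, try every first piece i and keep the best of price[i] + best[k−i].
best[1] = 2
best[2] = max(2+2, 8+0) = 8
best[3] = max(2+8, 8+2, 11+0) = 11
best[4] = max(2+11, 8+8, 11+2, 7+0) = 16
best[5] = max(2+16, 8+11, 11+8, 7+2, 16+0) = 19
best[6] = max(2+19, 8+16, 11+11, 7+8, 16+2, 15+0) = 24
best[7] = max(2+24, 8+19, 11+16, …, 15+2, 28+0) = 28
best[8] = max(2+28, 8+24, 11+19, …, 28+2, 17+0) = 32
best[9] = max(2+32, 8+28, 11+24, …, 17+2, 19+0) = 36
best[10] = max(2+36, 8+32, 11+28, …, 19+2, 27+0) = 40
best[11] = max(2+40, 8+36, 11+32, …, 27+2, 34+0) = 44
best[12] = max(2+44, 8+40, 11+36, …, 34+2, 23+0) = 48
One optimal cutting: 2 + 2 + 2 + 2 + 2 + 2 → ₹8 + ₹8 + ₹8 + ₹8 + ₹8 + ₹8 = ₹48.

48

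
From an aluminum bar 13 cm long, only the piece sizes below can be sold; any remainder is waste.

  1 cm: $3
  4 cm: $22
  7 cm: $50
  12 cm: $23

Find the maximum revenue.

Consider every possible first cut. best[k] is the best of p[i]+best[k−i] over all sellable i≤k.
best[1] = 3
best[2] = 6  (first piece 1, then best[1]=3)
best[3] = 9  (first piece 1, then best[2]=6)
best[4] = 22
best[5] = 25  (first piece 1, then best[4]=22)
best[6] = 28  (first piece 1, then best[5]=25)
best[7] = 50
best[8] = 53  (first piece 1, then best[7]=50)
best[9] = 56  (first piece 1, then best[8]=53)
best[10] = 59  (first piece 1, then best[9]=56)
best[11] = 72  (first piece 4, then best[7]=50)
best[12] = 75  (first piece 1, then best[11]=72)
best[13] = 78  (first piece 1, then best[12]=75)
One optimal cutting: 7 + 4 + 1 + 1 → $78.

78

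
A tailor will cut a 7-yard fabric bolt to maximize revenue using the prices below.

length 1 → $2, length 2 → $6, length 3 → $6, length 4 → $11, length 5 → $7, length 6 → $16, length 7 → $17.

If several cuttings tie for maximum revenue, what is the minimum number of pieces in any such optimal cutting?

4

Build r[k] bottom-up: r[k] = max over allowed piece i of (p[i] + r[k−i]).
r[1] = 2
r[2] = max(2+2, 6+0) = 6
r[3] = max(2+6, 6+2, 6+0) = 8
r[4] = max(2+8, 6+6, 6+2, 11+0) = 12
r[5] = max(2+12, 6+8, 6+6, 11+2, 7+0) = 14
r[6] = max(2+14, 6+12, 6+8, 11+6, 7+2, 16+0) = 18
r[7] = max(2+18, 6+14, 6+12, …, 16+2, 17+0) = 20
Maximum revenue is $20.
Now minimize piece count subject to staying optimal: for each k, pieces[k] = 1 + min over i with p[i]+r[k−i]=r[k] of pieces[k−i].
pieces[4] = 2
pieces[5] = 3
pieces[6] = 3
pieces[7] = 4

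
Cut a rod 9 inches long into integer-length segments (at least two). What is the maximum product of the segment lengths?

27

Let P[k] be the best product for length k (with at least one cut). For each first piece i, the rest contributes max(k−i, P[k−i]).
Small cases: P[2]=1, P[3]=2, P[4]=4.
P[5] = 2×max(3,2) = 2×3 = 6
P[6] = 3×max(3,2) = 3×3 = 9
P[7] = 2×max(5,6) = 2×6 = 12
P[8] = 2×max(6,9) = 2×9 = 18
P[9] = 3×max(6,9) = 3×9 = 27
One optimal split: 3 + 3 + 3; product 3×3×3 = 27.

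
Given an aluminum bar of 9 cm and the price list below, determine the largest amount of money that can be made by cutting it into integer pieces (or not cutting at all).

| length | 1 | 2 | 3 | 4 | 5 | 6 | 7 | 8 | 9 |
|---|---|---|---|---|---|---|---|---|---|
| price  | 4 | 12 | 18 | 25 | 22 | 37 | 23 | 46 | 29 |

55

Build v[k] bottom-up: v[k] = max over allowed piece i of (p[i] + v[k−i]).
v[1] = 4
v[2] = max(4+4, 12+0) = 12
v[3] = max(4+12, 12+4, 18+0) = 18
v[4] = max(4+18, 12+12, 18+4, 25+0) = 25
v[5] = max(4+25, 12+18, 18+12, 25+4, 22+0) = 30
v[6] = max(4+30, 12+25, 18+18, 25+12, 22+4, 37+0) = 37
v[7] = max(4+37, 12+30, 18+25, …, 37+4, 23+0) = 43
v[8] = max(4+43, 12+37, 18+30, …, 23+4, 46+0) = 50
v[9] = max(4+50, 12+43, 18+37, …, 46+4, 29+0) = 55
One optimal cutting: 4 + 3 + 2 → $25 + $18 + $12 = $55.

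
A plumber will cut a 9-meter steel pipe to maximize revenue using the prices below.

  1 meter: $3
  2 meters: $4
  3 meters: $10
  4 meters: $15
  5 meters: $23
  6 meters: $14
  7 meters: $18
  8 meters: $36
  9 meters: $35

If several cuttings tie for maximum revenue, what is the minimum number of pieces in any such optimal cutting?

Consider every possible first cut. r[k] is the best of p[i]+r[k−i] over all sellable i≤k.
r[1] = 3
r[2] = max(3+3, 4+0) = 6
r[3] = max(3+6, 4+3, 10+0) = 10
r[4] = max(3+10, 4+6, 10+3, 15+0) = 15
r[5] = max(3+15, 4+10, 10+6, 15+3, 23+0) = 23
r[6] = max(3+23, 4+15, 10+10, 15+6, 23+3, 14+0) = 26
r[7] = max(3+26, 4+23, 10+15, …, 14+3, 18+0) = 29
r[8] = max(3+29, 4+26, 10+23, …, 18+3, 36+0) = 36
r[9] = max(3+36, 4+29, 10+26, …, 36+3, 35+0) = 39
Maximum revenue is $39.
Now minimize piece count subject to staying optimal: for each k, pieces[k] = 1 + min over i with p[i]+r[k−i]=r[k] of pieces[k−i].
pieces[6] = 2
pieces[7] = 3
pieces[8] = 1
pieces[9] = 2

2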